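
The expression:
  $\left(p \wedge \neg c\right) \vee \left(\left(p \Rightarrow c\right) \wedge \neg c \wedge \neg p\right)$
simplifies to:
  $\neg c$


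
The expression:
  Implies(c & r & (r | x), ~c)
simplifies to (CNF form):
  ~c | ~r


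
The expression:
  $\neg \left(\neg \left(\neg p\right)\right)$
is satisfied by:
  {p: False}


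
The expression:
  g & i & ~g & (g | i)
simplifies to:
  False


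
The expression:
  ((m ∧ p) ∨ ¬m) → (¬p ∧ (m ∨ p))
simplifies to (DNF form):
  m ∧ ¬p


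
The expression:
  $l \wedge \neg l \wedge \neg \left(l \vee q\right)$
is never true.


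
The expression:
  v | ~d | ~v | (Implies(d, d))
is always true.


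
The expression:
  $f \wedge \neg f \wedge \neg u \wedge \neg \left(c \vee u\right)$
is never true.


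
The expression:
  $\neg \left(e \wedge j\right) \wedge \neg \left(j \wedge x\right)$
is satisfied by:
  {x: False, j: False, e: False}
  {e: True, x: False, j: False}
  {x: True, e: False, j: False}
  {e: True, x: True, j: False}
  {j: True, e: False, x: False}


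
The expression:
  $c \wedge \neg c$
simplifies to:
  $\text{False}$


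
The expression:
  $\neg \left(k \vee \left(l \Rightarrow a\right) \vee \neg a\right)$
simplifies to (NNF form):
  $\text{False}$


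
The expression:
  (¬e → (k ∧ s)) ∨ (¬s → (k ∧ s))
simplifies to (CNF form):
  e ∨ s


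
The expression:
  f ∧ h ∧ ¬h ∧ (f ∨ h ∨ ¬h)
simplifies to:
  False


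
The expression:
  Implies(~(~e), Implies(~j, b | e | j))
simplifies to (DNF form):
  True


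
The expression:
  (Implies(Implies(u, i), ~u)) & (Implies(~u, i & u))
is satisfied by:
  {u: True, i: False}


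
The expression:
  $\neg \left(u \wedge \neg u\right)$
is always true.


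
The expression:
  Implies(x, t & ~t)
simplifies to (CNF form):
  ~x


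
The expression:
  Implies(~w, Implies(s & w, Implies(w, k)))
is always true.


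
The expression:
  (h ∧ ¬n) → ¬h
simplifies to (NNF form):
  n ∨ ¬h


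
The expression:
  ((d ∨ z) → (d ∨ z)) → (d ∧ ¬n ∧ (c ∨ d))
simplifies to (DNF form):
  d ∧ ¬n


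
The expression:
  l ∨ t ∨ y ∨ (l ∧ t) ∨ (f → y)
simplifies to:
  l ∨ t ∨ y ∨ ¬f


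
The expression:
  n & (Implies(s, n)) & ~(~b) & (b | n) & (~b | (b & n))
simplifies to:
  b & n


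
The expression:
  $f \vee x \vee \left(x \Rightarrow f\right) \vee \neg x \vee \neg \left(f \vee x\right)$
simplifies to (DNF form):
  $\text{True}$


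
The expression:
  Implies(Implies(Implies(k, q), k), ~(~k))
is always true.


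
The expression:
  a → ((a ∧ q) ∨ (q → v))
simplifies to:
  True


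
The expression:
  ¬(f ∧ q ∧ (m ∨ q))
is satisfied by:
  {q: False, f: False}
  {f: True, q: False}
  {q: True, f: False}


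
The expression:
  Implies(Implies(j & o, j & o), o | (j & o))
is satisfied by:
  {o: True}


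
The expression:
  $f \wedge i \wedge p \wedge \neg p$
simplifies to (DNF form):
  $\text{False}$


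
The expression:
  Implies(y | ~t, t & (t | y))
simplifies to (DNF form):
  t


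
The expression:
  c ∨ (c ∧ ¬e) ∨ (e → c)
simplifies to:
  c ∨ ¬e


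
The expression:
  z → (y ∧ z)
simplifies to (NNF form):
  y ∨ ¬z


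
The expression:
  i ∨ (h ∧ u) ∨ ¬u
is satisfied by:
  {i: True, h: True, u: False}
  {i: True, u: False, h: False}
  {h: True, u: False, i: False}
  {h: False, u: False, i: False}
  {i: True, h: True, u: True}
  {i: True, u: True, h: False}
  {h: True, u: True, i: False}


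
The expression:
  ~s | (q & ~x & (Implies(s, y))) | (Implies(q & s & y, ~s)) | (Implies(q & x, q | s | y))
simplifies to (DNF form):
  True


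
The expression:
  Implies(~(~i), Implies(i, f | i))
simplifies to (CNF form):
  True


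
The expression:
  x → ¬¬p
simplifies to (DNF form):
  p ∨ ¬x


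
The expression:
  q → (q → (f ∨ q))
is always true.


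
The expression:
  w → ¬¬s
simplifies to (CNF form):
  s ∨ ¬w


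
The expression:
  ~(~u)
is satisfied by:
  {u: True}


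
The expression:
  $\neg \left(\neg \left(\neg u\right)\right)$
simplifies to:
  $\neg u$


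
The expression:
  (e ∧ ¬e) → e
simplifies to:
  True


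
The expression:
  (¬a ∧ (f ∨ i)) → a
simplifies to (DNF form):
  a ∨ (¬f ∧ ¬i)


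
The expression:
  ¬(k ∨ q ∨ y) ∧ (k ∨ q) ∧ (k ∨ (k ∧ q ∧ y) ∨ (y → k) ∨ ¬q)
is never true.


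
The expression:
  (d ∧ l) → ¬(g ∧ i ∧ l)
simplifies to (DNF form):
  ¬d ∨ ¬g ∨ ¬i ∨ ¬l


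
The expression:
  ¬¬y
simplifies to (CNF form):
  y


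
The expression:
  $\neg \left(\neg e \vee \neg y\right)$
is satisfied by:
  {e: True, y: True}


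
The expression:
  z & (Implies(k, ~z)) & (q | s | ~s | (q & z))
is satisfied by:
  {z: True, k: False}


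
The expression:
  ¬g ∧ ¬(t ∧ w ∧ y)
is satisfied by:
  {g: False, w: False, t: False, y: False}
  {y: True, g: False, w: False, t: False}
  {t: True, g: False, w: False, y: False}
  {y: True, t: True, g: False, w: False}
  {w: True, y: False, g: False, t: False}
  {y: True, w: True, g: False, t: False}
  {t: True, w: True, y: False, g: False}


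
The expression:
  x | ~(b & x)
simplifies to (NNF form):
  True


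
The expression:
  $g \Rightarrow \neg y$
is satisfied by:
  {g: False, y: False}
  {y: True, g: False}
  {g: True, y: False}


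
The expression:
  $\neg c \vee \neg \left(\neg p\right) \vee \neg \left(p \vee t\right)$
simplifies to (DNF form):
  $p \vee \neg c \vee \neg t$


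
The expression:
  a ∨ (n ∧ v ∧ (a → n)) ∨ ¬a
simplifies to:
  True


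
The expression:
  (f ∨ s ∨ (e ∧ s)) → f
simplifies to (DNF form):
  f ∨ ¬s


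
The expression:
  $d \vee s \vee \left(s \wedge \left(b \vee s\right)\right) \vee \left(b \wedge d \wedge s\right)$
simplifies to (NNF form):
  $d \vee s$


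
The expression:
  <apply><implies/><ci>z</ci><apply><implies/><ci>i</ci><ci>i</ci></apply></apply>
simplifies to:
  <true/>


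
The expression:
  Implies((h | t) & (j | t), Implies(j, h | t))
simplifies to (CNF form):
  True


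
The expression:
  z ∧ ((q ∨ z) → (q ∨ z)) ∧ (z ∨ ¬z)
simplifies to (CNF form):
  z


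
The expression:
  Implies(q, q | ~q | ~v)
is always true.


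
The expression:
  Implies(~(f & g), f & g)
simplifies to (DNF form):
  f & g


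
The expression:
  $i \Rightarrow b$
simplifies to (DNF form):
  $b \vee \neg i$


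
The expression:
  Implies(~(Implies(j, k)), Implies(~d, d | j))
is always true.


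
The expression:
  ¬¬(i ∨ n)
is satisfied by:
  {i: True, n: True}
  {i: True, n: False}
  {n: True, i: False}


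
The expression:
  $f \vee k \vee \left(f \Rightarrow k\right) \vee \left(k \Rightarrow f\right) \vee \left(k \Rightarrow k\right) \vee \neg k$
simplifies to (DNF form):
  $\text{True}$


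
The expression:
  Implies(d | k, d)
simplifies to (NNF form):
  d | ~k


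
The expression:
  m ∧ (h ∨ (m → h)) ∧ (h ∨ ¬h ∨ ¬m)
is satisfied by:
  {h: True, m: True}


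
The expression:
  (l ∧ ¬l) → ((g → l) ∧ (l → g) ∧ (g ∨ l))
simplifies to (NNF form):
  True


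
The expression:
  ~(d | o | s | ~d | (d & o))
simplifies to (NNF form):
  False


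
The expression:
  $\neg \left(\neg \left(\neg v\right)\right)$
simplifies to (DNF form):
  $\neg v$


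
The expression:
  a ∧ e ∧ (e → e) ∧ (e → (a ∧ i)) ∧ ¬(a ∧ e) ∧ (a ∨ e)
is never true.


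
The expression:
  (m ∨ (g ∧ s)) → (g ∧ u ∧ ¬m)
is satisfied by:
  {u: True, s: False, m: False, g: False}
  {g: False, s: False, u: False, m: False}
  {g: True, u: True, s: False, m: False}
  {g: True, s: False, u: False, m: False}
  {u: True, s: True, g: False, m: False}
  {s: True, g: False, u: False, m: False}
  {g: True, s: True, u: True, m: False}


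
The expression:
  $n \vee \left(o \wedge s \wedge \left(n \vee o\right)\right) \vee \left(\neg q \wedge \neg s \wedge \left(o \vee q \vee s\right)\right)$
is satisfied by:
  {n: True, o: True, s: True, q: False}
  {n: True, o: True, s: False, q: False}
  {n: True, o: True, q: True, s: True}
  {n: True, o: True, q: True, s: False}
  {n: True, s: True, q: False, o: False}
  {n: True, s: False, q: False, o: False}
  {n: True, q: True, s: True, o: False}
  {n: True, q: True, s: False, o: False}
  {o: True, s: True, q: False, n: False}
  {o: True, s: False, q: False, n: False}
  {o: True, q: True, s: True, n: False}


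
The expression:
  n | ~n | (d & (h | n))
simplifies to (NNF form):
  True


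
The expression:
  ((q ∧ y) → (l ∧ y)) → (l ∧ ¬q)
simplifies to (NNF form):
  (l ∨ q) ∧ (l ∨ y) ∧ (¬l ∨ ¬q)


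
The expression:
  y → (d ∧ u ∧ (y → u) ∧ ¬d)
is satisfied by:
  {y: False}


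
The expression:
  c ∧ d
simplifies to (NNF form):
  c ∧ d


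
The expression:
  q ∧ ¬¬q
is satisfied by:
  {q: True}


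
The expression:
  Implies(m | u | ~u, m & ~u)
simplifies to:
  m & ~u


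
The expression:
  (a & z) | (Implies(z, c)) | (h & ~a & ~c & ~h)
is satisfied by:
  {a: True, c: True, z: False}
  {a: True, c: False, z: False}
  {c: True, a: False, z: False}
  {a: False, c: False, z: False}
  {a: True, z: True, c: True}
  {a: True, z: True, c: False}
  {z: True, c: True, a: False}


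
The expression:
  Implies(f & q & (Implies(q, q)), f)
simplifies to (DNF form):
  True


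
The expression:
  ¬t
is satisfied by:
  {t: False}


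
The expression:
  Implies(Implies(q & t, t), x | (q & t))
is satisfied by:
  {x: True, t: True, q: True}
  {x: True, t: True, q: False}
  {x: True, q: True, t: False}
  {x: True, q: False, t: False}
  {t: True, q: True, x: False}


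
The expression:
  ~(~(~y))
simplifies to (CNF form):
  ~y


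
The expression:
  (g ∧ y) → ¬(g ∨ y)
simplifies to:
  ¬g ∨ ¬y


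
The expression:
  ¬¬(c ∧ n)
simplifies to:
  c ∧ n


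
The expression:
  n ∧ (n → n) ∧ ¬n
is never true.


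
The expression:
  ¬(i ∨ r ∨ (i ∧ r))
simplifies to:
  ¬i ∧ ¬r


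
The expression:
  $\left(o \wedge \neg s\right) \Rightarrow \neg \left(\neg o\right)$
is always true.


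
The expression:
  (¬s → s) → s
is always true.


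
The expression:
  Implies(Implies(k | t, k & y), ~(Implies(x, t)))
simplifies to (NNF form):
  (k & ~y) | (t & ~k) | (x & ~t)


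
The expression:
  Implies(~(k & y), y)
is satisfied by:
  {y: True}


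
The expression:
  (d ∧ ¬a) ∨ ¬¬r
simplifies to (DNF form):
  r ∨ (d ∧ ¬a)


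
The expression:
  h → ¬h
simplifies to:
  ¬h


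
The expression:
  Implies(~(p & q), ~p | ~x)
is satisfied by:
  {q: True, p: False, x: False}
  {p: False, x: False, q: False}
  {x: True, q: True, p: False}
  {x: True, p: False, q: False}
  {q: True, p: True, x: False}
  {p: True, q: False, x: False}
  {x: True, p: True, q: True}


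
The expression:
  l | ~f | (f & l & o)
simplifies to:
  l | ~f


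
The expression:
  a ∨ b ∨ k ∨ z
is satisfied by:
  {a: True, b: True, k: True, z: True}
  {a: True, b: True, k: True, z: False}
  {a: True, b: True, z: True, k: False}
  {a: True, b: True, z: False, k: False}
  {a: True, k: True, z: True, b: False}
  {a: True, k: True, z: False, b: False}
  {a: True, k: False, z: True, b: False}
  {a: True, k: False, z: False, b: False}
  {b: True, k: True, z: True, a: False}
  {b: True, k: True, z: False, a: False}
  {b: True, z: True, k: False, a: False}
  {b: True, z: False, k: False, a: False}
  {k: True, z: True, b: False, a: False}
  {k: True, b: False, z: False, a: False}
  {z: True, b: False, k: False, a: False}


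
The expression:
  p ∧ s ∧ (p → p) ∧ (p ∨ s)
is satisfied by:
  {p: True, s: True}


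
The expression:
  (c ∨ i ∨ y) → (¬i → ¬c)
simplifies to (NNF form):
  i ∨ ¬c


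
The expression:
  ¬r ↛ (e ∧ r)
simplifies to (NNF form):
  ¬r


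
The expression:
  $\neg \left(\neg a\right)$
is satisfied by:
  {a: True}


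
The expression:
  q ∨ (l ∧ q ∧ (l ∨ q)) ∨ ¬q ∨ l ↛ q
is always true.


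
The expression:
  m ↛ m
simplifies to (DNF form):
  False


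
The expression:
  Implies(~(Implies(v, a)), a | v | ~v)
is always true.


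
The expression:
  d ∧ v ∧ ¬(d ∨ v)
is never true.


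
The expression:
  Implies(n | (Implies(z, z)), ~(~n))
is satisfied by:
  {n: True}


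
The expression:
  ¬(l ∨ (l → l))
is never true.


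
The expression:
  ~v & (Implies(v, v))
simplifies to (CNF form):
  ~v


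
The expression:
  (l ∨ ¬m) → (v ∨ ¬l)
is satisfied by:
  {v: True, l: False}
  {l: False, v: False}
  {l: True, v: True}


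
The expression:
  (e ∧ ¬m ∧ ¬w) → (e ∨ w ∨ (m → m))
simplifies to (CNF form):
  True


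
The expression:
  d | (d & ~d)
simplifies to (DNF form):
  d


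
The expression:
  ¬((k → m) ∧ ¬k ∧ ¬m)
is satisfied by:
  {k: True, m: True}
  {k: True, m: False}
  {m: True, k: False}


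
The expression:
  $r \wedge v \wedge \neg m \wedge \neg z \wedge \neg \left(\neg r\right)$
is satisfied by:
  {r: True, v: True, z: False, m: False}


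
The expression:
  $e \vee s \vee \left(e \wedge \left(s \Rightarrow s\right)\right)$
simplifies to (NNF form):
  $e \vee s$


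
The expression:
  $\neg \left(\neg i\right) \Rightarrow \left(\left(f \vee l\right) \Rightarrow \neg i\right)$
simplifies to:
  $\left(\neg f \wedge \neg l\right) \vee \neg i$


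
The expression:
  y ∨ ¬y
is always true.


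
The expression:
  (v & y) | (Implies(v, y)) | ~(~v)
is always true.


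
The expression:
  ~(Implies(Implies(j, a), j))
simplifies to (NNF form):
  ~j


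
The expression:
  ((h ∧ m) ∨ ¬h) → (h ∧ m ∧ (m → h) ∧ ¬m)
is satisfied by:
  {h: True, m: False}


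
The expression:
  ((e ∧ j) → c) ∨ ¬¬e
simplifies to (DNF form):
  True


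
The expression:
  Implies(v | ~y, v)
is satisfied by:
  {y: True, v: True}
  {y: True, v: False}
  {v: True, y: False}


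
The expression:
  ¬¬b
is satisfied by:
  {b: True}


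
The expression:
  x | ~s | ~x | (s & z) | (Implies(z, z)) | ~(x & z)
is always true.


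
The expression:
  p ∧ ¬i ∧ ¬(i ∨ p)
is never true.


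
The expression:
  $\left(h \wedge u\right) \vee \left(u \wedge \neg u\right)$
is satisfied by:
  {h: True, u: True}


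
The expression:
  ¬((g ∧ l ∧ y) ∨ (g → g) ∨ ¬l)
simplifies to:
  False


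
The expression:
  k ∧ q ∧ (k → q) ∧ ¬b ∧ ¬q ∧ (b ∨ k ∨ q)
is never true.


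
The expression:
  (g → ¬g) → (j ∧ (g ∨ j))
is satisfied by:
  {g: True, j: True}
  {g: True, j: False}
  {j: True, g: False}


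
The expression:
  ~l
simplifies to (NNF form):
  ~l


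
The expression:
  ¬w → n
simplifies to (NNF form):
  n ∨ w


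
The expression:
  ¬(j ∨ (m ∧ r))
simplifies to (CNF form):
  ¬j ∧ (¬m ∨ ¬r)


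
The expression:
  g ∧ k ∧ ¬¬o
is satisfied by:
  {g: True, o: True, k: True}


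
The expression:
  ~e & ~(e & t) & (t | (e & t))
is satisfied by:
  {t: True, e: False}


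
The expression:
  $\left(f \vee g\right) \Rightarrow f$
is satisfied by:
  {f: True, g: False}
  {g: False, f: False}
  {g: True, f: True}


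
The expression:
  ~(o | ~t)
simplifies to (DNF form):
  t & ~o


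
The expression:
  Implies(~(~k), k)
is always true.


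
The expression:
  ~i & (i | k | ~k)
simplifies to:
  ~i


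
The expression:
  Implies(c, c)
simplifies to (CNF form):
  True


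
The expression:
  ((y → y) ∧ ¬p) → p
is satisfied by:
  {p: True}


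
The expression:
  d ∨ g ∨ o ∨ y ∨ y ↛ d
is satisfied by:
  {y: True, d: True, o: True, g: True}
  {y: True, d: True, o: True, g: False}
  {y: True, d: True, g: True, o: False}
  {y: True, d: True, g: False, o: False}
  {y: True, o: True, g: True, d: False}
  {y: True, o: True, g: False, d: False}
  {y: True, o: False, g: True, d: False}
  {y: True, o: False, g: False, d: False}
  {d: True, o: True, g: True, y: False}
  {d: True, o: True, g: False, y: False}
  {d: True, g: True, o: False, y: False}
  {d: True, g: False, o: False, y: False}
  {o: True, g: True, d: False, y: False}
  {o: True, d: False, g: False, y: False}
  {g: True, d: False, o: False, y: False}


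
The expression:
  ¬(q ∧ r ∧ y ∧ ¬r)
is always true.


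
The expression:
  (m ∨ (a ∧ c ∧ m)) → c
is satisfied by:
  {c: True, m: False}
  {m: False, c: False}
  {m: True, c: True}


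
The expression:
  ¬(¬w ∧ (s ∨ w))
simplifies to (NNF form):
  w ∨ ¬s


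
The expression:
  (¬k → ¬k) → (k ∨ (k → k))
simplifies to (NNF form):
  True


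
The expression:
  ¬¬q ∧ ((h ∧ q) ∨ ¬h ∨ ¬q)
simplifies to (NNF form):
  q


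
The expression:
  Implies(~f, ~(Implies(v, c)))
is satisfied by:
  {v: True, f: True, c: False}
  {f: True, c: False, v: False}
  {v: True, f: True, c: True}
  {f: True, c: True, v: False}
  {v: True, c: False, f: False}


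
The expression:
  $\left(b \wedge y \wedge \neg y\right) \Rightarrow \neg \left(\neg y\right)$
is always true.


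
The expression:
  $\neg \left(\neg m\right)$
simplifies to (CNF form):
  $m$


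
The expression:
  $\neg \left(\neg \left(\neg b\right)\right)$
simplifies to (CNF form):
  $\neg b$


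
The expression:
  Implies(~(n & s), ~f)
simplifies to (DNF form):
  ~f | (n & s)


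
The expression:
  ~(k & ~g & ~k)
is always true.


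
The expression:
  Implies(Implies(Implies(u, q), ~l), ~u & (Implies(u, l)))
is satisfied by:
  {q: True, l: True, u: False}
  {q: True, l: False, u: False}
  {l: True, q: False, u: False}
  {q: False, l: False, u: False}
  {q: True, u: True, l: True}


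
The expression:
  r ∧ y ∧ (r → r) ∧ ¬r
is never true.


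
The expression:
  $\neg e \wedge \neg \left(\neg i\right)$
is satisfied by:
  {i: True, e: False}


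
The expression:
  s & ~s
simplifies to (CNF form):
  False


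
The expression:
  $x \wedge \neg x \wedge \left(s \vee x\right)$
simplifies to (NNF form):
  $\text{False}$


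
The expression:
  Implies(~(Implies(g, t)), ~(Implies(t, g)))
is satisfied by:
  {t: True, g: False}
  {g: False, t: False}
  {g: True, t: True}


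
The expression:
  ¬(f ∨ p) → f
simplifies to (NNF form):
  f ∨ p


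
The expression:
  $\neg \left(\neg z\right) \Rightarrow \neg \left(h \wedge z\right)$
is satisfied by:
  {h: False, z: False}
  {z: True, h: False}
  {h: True, z: False}


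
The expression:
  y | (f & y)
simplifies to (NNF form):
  y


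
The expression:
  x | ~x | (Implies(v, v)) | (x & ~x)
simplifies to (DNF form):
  True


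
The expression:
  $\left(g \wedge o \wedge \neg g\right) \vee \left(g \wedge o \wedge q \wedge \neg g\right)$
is never true.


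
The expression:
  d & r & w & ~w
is never true.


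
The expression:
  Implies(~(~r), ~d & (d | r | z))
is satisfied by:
  {d: False, r: False}
  {r: True, d: False}
  {d: True, r: False}


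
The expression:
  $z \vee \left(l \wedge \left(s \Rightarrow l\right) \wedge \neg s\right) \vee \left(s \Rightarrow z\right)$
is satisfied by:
  {z: True, s: False}
  {s: False, z: False}
  {s: True, z: True}


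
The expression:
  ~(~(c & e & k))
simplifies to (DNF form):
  c & e & k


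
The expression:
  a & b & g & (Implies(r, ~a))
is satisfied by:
  {a: True, b: True, g: True, r: False}


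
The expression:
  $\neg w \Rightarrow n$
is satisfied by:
  {n: True, w: True}
  {n: True, w: False}
  {w: True, n: False}


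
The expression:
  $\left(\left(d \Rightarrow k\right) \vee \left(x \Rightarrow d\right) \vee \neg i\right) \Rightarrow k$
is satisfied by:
  {k: True}


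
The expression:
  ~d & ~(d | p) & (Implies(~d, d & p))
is never true.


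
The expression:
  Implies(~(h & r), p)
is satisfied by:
  {r: True, p: True, h: True}
  {r: True, p: True, h: False}
  {p: True, h: True, r: False}
  {p: True, h: False, r: False}
  {r: True, h: True, p: False}


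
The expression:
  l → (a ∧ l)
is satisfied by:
  {a: True, l: False}
  {l: False, a: False}
  {l: True, a: True}


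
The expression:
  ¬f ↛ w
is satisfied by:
  {w: True, f: False}
  {f: False, w: False}
  {f: True, w: True}


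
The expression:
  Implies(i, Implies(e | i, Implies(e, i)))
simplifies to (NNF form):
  True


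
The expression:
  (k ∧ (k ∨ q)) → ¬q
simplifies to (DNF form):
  ¬k ∨ ¬q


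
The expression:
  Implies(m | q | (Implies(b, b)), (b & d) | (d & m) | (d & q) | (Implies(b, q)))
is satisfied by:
  {d: True, q: True, b: False}
  {d: True, q: False, b: False}
  {q: True, d: False, b: False}
  {d: False, q: False, b: False}
  {b: True, d: True, q: True}
  {b: True, d: True, q: False}
  {b: True, q: True, d: False}


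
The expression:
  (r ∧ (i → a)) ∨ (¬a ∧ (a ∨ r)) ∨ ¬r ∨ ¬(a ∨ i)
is always true.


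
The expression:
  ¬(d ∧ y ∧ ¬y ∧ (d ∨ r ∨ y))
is always true.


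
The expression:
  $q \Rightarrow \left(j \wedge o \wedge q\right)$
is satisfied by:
  {o: True, j: True, q: False}
  {o: True, j: False, q: False}
  {j: True, o: False, q: False}
  {o: False, j: False, q: False}
  {o: True, q: True, j: True}


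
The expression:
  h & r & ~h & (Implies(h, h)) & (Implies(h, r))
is never true.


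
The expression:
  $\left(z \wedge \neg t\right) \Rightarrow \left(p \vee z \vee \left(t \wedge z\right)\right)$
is always true.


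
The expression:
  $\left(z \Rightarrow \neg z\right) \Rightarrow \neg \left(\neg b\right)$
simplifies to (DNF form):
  $b \vee z$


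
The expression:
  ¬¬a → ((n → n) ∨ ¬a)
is always true.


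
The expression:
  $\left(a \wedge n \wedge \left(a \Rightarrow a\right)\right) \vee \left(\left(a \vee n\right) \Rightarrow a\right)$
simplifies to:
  $a \vee \neg n$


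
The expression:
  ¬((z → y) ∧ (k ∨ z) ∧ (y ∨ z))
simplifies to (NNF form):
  (¬k ∧ ¬z) ∨ ¬y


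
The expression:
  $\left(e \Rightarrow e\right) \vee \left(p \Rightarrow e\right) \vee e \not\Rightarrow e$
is always true.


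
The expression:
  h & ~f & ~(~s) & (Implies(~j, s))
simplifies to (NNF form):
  h & s & ~f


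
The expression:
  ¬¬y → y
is always true.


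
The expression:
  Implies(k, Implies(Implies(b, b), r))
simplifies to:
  r | ~k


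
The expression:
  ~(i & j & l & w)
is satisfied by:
  {l: False, i: False, w: False, j: False}
  {j: True, l: False, i: False, w: False}
  {w: True, l: False, i: False, j: False}
  {j: True, w: True, l: False, i: False}
  {i: True, j: False, l: False, w: False}
  {j: True, i: True, l: False, w: False}
  {w: True, i: True, j: False, l: False}
  {j: True, w: True, i: True, l: False}
  {l: True, w: False, i: False, j: False}
  {j: True, l: True, w: False, i: False}
  {w: True, l: True, j: False, i: False}
  {j: True, w: True, l: True, i: False}
  {i: True, l: True, w: False, j: False}
  {j: True, i: True, l: True, w: False}
  {w: True, i: True, l: True, j: False}


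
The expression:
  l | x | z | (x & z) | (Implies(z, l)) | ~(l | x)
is always true.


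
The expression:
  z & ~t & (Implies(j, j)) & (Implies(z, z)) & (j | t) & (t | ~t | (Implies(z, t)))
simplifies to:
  j & z & ~t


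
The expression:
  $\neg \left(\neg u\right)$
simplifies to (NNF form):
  $u$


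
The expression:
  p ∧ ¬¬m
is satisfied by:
  {m: True, p: True}


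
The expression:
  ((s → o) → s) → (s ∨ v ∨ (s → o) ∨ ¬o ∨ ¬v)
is always true.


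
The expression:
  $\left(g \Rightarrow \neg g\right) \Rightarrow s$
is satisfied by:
  {g: True, s: True}
  {g: True, s: False}
  {s: True, g: False}


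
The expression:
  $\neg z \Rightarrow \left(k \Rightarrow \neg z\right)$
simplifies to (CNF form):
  $\text{True}$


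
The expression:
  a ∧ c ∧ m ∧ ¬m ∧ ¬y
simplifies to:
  False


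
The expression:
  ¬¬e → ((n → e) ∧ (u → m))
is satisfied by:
  {m: True, u: False, e: False}
  {u: False, e: False, m: False}
  {m: True, e: True, u: False}
  {e: True, u: False, m: False}
  {m: True, u: True, e: False}
  {u: True, m: False, e: False}
  {m: True, e: True, u: True}


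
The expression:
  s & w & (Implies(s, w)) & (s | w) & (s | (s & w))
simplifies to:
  s & w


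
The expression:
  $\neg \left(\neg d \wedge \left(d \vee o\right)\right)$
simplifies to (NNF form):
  $d \vee \neg o$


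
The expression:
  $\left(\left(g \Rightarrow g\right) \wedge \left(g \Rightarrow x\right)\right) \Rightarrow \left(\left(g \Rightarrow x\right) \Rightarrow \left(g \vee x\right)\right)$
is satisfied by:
  {x: True, g: True}
  {x: True, g: False}
  {g: True, x: False}


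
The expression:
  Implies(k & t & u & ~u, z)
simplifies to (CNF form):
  True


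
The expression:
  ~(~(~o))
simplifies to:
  ~o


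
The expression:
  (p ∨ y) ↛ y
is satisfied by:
  {p: True, y: False}


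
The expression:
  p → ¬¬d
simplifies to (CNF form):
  d ∨ ¬p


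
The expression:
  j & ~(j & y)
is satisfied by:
  {j: True, y: False}


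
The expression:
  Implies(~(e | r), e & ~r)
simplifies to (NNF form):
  e | r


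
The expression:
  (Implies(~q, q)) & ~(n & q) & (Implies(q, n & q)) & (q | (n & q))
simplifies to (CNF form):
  False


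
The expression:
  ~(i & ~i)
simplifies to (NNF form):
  True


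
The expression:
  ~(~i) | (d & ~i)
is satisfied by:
  {i: True, d: True}
  {i: True, d: False}
  {d: True, i: False}


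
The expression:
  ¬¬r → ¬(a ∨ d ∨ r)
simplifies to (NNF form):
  ¬r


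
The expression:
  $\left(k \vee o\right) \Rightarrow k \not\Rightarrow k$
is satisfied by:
  {o: False, k: False}


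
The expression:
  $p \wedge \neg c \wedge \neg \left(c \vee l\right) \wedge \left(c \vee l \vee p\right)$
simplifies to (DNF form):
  $p \wedge \neg c \wedge \neg l$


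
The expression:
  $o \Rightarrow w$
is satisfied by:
  {w: True, o: False}
  {o: False, w: False}
  {o: True, w: True}


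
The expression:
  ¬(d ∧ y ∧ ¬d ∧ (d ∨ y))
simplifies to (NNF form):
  True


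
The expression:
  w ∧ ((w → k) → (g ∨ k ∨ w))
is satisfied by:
  {w: True}


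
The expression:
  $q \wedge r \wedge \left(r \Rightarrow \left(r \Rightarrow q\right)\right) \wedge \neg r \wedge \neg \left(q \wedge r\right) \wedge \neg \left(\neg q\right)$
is never true.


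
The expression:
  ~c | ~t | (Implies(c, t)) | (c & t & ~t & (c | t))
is always true.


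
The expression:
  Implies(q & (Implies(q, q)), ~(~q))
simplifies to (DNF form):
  True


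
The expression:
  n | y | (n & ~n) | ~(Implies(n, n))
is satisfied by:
  {n: True, y: True}
  {n: True, y: False}
  {y: True, n: False}


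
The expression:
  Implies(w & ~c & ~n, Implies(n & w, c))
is always true.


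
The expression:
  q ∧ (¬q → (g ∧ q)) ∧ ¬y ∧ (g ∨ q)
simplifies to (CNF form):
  q ∧ ¬y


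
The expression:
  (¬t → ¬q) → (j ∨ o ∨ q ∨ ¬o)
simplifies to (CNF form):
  True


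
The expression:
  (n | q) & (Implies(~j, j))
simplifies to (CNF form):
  j & (n | q)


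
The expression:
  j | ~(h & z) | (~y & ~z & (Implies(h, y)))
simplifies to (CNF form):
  j | ~h | ~z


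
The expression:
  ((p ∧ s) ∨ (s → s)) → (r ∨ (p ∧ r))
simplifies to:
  r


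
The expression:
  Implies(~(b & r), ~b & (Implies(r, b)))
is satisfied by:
  {b: False, r: False}
  {r: True, b: True}


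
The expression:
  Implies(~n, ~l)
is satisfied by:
  {n: True, l: False}
  {l: False, n: False}
  {l: True, n: True}


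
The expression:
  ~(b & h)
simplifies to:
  ~b | ~h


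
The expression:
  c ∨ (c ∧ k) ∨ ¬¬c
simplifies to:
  c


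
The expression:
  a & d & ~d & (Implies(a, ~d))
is never true.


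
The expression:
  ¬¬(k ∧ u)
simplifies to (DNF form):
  k ∧ u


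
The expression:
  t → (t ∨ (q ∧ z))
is always true.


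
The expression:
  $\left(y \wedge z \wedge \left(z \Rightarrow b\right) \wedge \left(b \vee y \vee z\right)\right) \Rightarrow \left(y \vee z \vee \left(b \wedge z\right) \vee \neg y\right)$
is always true.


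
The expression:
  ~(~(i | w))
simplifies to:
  i | w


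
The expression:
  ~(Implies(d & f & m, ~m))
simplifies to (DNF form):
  d & f & m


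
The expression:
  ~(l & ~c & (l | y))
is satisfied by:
  {c: True, l: False}
  {l: False, c: False}
  {l: True, c: True}


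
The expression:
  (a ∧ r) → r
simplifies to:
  True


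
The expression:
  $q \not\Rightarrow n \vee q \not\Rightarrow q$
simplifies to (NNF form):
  $q \wedge \neg n$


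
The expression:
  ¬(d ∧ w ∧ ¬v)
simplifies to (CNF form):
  v ∨ ¬d ∨ ¬w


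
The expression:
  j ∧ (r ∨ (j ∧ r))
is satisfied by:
  {r: True, j: True}


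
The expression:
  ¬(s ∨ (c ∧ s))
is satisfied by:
  {s: False}


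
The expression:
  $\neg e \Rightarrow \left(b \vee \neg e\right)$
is always true.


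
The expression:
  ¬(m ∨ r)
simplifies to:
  ¬m ∧ ¬r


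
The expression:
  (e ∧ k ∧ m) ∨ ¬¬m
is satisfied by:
  {m: True}


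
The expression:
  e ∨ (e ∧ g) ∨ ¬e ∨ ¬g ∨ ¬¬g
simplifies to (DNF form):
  True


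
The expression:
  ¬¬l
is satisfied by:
  {l: True}


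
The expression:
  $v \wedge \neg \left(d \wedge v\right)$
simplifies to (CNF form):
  $v \wedge \neg d$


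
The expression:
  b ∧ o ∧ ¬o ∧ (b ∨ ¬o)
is never true.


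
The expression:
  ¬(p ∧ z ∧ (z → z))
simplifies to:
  ¬p ∨ ¬z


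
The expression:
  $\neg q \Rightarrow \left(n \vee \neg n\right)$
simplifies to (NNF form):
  $\text{True}$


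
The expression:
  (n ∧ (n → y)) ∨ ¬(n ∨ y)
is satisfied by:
  {n: False, y: False}
  {y: True, n: True}


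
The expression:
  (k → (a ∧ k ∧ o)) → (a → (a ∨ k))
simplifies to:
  True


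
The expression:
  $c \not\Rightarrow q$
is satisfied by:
  {c: True, q: False}


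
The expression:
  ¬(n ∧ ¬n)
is always true.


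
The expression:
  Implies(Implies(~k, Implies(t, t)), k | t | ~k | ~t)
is always true.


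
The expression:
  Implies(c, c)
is always true.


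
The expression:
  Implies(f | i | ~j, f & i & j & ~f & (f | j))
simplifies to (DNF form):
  j & ~f & ~i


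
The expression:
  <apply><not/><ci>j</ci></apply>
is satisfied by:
  {j: False}


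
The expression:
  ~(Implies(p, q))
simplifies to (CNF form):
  p & ~q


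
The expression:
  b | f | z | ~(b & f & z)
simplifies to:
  True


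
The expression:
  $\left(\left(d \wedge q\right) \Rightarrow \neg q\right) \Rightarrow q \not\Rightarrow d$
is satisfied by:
  {q: True}


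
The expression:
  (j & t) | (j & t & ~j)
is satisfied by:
  {t: True, j: True}


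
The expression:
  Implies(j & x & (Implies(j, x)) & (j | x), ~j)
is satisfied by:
  {x: False, j: False}
  {j: True, x: False}
  {x: True, j: False}


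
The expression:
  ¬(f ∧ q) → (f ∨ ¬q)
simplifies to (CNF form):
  f ∨ ¬q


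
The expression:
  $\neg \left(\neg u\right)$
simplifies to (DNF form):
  $u$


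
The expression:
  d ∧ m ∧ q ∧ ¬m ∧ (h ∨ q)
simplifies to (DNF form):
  False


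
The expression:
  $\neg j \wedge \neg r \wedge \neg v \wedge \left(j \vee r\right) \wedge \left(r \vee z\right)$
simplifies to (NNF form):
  $\text{False}$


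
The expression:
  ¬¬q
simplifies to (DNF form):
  q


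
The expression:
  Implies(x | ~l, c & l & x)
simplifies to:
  l & (c | ~x)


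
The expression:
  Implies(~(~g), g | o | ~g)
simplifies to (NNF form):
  True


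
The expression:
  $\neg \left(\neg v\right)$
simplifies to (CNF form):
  $v$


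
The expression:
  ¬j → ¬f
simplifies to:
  j ∨ ¬f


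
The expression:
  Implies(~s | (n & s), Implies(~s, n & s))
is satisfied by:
  {s: True}


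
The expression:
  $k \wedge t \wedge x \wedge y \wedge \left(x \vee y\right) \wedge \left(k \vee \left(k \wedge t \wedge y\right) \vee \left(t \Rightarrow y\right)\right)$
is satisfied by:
  {t: True, x: True, y: True, k: True}


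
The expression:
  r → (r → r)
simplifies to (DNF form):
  True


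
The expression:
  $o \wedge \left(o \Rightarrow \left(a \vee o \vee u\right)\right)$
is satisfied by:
  {o: True}


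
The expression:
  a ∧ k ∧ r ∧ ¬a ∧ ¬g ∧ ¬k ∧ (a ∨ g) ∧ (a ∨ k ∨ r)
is never true.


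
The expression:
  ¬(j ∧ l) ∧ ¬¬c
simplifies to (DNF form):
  (c ∧ ¬j) ∨ (c ∧ ¬l)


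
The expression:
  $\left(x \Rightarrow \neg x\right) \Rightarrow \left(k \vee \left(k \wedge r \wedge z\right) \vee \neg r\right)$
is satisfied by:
  {x: True, k: True, r: False}
  {x: True, k: False, r: False}
  {k: True, x: False, r: False}
  {x: False, k: False, r: False}
  {r: True, x: True, k: True}
  {r: True, x: True, k: False}
  {r: True, k: True, x: False}


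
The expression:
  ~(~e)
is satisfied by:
  {e: True}


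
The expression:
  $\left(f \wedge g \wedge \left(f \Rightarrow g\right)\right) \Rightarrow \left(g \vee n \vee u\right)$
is always true.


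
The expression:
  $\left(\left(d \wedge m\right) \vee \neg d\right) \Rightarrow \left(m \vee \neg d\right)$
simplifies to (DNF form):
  $\text{True}$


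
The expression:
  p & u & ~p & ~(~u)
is never true.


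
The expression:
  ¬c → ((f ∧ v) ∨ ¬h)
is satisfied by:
  {c: True, f: True, v: True, h: False}
  {c: True, f: True, v: False, h: False}
  {c: True, v: True, f: False, h: False}
  {c: True, v: False, f: False, h: False}
  {f: True, v: True, c: False, h: False}
  {f: True, v: False, c: False, h: False}
  {v: True, c: False, f: False, h: False}
  {v: False, c: False, f: False, h: False}
  {h: True, c: True, f: True, v: True}
  {h: True, c: True, f: True, v: False}
  {h: True, c: True, v: True, f: False}
  {h: True, c: True, v: False, f: False}
  {h: True, f: True, v: True, c: False}


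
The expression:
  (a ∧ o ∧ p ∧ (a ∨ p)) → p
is always true.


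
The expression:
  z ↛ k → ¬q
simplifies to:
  k ∨ ¬q ∨ ¬z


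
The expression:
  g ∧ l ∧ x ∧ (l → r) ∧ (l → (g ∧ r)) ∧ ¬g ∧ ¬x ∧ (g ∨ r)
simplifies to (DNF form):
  False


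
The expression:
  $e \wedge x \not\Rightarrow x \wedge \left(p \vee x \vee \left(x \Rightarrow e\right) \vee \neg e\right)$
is never true.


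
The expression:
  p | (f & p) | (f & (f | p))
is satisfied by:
  {p: True, f: True}
  {p: True, f: False}
  {f: True, p: False}


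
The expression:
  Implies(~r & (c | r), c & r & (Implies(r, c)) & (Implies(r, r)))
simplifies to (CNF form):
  r | ~c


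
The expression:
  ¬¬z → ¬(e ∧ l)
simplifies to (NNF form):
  ¬e ∨ ¬l ∨ ¬z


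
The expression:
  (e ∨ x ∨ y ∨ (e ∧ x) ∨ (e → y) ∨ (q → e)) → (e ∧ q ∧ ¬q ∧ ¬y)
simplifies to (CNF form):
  False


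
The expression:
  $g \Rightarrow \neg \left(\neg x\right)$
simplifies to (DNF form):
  $x \vee \neg g$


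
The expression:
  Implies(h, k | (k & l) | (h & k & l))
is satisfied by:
  {k: True, h: False}
  {h: False, k: False}
  {h: True, k: True}


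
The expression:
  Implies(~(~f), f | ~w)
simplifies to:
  True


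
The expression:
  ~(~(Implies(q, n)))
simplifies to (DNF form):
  n | ~q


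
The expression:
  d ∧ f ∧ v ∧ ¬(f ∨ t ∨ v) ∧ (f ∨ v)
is never true.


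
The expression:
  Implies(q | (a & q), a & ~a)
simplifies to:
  ~q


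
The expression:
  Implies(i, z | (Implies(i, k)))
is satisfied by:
  {k: True, z: True, i: False}
  {k: True, z: False, i: False}
  {z: True, k: False, i: False}
  {k: False, z: False, i: False}
  {i: True, k: True, z: True}
  {i: True, k: True, z: False}
  {i: True, z: True, k: False}


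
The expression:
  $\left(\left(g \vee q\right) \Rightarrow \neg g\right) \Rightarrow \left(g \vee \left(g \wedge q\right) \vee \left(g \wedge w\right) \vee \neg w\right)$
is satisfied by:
  {g: True, w: False}
  {w: False, g: False}
  {w: True, g: True}


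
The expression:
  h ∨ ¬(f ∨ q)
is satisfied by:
  {h: True, q: False, f: False}
  {f: True, h: True, q: False}
  {h: True, q: True, f: False}
  {f: True, h: True, q: True}
  {f: False, q: False, h: False}


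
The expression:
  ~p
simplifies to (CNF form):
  ~p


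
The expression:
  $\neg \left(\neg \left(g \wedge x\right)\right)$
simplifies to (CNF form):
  $g \wedge x$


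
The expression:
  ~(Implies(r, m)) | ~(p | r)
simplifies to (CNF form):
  (r | ~p) & (r | ~r) & (~m | ~p) & (~m | ~r)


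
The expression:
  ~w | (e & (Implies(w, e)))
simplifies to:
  e | ~w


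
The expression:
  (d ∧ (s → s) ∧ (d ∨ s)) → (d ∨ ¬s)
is always true.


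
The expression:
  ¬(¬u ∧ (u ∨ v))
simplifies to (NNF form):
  u ∨ ¬v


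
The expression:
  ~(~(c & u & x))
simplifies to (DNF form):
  c & u & x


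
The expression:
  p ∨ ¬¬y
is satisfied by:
  {y: True, p: True}
  {y: True, p: False}
  {p: True, y: False}


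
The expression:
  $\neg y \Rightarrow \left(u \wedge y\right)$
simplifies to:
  $y$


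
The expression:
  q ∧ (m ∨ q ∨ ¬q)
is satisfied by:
  {q: True}


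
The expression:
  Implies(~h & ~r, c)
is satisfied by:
  {r: True, c: True, h: True}
  {r: True, c: True, h: False}
  {r: True, h: True, c: False}
  {r: True, h: False, c: False}
  {c: True, h: True, r: False}
  {c: True, h: False, r: False}
  {h: True, c: False, r: False}


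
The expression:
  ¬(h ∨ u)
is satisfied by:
  {u: False, h: False}


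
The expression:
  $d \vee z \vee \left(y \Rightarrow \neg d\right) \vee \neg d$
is always true.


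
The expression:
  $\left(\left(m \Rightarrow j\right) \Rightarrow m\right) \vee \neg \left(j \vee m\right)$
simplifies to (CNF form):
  $m \vee \neg j$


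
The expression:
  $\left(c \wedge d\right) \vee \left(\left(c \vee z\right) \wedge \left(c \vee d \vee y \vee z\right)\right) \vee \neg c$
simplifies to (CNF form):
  $\text{True}$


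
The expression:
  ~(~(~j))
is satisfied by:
  {j: False}
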